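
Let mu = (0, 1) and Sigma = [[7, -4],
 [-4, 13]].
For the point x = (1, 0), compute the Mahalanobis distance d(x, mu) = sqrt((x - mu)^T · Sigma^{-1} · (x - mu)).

Step 1 — centre the observation: (x - mu) = (1, -1).

Step 2 — invert Sigma. det(Sigma) = 7·13 - (-4)² = 75.
  Sigma^{-1} = (1/det) · [[d, -b], [-b, a]] = [[0.1733, 0.0533],
 [0.0533, 0.0933]].

Step 3 — form the quadratic (x - mu)^T · Sigma^{-1} · (x - mu):
  Sigma^{-1} · (x - mu) = (0.12, -0.04).
  (x - mu)^T · [Sigma^{-1} · (x - mu)] = (1)·(0.12) + (-1)·(-0.04) = 0.16.

Step 4 — take square root: d = √(0.16) ≈ 0.4.

d(x, mu) = √(0.16) ≈ 0.4


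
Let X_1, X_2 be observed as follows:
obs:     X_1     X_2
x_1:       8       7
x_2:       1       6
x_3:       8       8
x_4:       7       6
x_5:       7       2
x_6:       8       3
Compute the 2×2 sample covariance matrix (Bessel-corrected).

Step 1 — column means:
  mean(X_1) = (8 + 1 + 8 + 7 + 7 + 8) / 6 = 39/6 = 6.5
  mean(X_2) = (7 + 6 + 8 + 6 + 2 + 3) / 6 = 32/6 = 5.3333

Step 2 — sample covariance S[i,j] = (1/(n-1)) · Σ_k (x_{k,i} - mean_i) · (x_{k,j} - mean_j), with n-1 = 5.
  S[X_1,X_1] = ((1.5)·(1.5) + (-5.5)·(-5.5) + (1.5)·(1.5) + (0.5)·(0.5) + (0.5)·(0.5) + (1.5)·(1.5)) / 5 = 37.5/5 = 7.5
  S[X_1,X_2] = ((1.5)·(1.6667) + (-5.5)·(0.6667) + (1.5)·(2.6667) + (0.5)·(0.6667) + (0.5)·(-3.3333) + (1.5)·(-2.3333)) / 5 = -2/5 = -0.4
  S[X_2,X_2] = ((1.6667)·(1.6667) + (0.6667)·(0.6667) + (2.6667)·(2.6667) + (0.6667)·(0.6667) + (-3.3333)·(-3.3333) + (-2.3333)·(-2.3333)) / 5 = 27.3333/5 = 5.4667

S is symmetric (S[j,i] = S[i,j]). Assembling:

S = [[7.5, -0.4],
 [-0.4, 5.4667]]


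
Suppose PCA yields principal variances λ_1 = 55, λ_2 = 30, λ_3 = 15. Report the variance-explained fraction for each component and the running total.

Step 1 — total variance = trace(Sigma) = Σ λ_i = 55 + 30 + 15 = 100.

Step 2 — fraction explained by component i = λ_i / Σ λ:
  PC1: 55/100 = 0.55
  PC2: 30/100 = 0.3
  PC3: 15/100 = 0.15

Step 3 — cumulative fraction after k components = (λ_1 + ... + λ_k) / Σ λ:
  k = 1: 55/100 = 0.55
  k = 2: (55 + 30)/100 = 85/100 = 0.85
  k = 3: (55 + 30 + 15)/100 = 100/100 = 1

Summary (fraction, with percent):

explained: PC1 0.55 (55%), PC2 0.3 (30%), PC3 0.15 (15%);  cumulative: 0.55, 0.85, 1


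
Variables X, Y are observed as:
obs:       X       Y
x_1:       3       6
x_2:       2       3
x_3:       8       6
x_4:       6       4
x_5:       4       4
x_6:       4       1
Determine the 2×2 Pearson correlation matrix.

Step 1 — column means:
  mean(X) = (3 + 2 + 8 + 6 + 4 + 4) / 6 = 27/6 = 4.5
  mean(Y) = (6 + 3 + 6 + 4 + 4 + 1) / 6 = 24/6 = 4

Step 2 — sample variances and covariances s[i,j] = (1/(n-1)) · Σ_k (x_{k,i} - mean_i) · (x_{k,j} - mean_j), with n-1 = 5:
  s[X,X] = ((-1.5)·(-1.5) + (-2.5)·(-2.5) + (3.5)·(3.5) + (1.5)·(1.5) + (-0.5)·(-0.5) + (-0.5)·(-0.5)) / 5 = 23.5/5 = 4.7
  s[X,Y] = ((-1.5)·(2) + (-2.5)·(-1) + (3.5)·(2) + (1.5)·(0) + (-0.5)·(0) + (-0.5)·(-3)) / 5 = 8/5 = 1.6
  s[Y,Y] = ((2)·(2) + (-1)·(-1) + (2)·(2) + (0)·(0) + (0)·(0) + (-3)·(-3)) / 5 = 18/5 = 3.6
  Sample standard deviations s_i = √(s[i,i]):
  s(X) = √(4.7) = 2.1679
  s(Y) = √(3.6) = 1.8974

Step 3 — r_{ij} = s_{ij} / (s_i · s_j):
  r[X,X] = 1 (diagonal).
  r[X,Y] = 1.6 / (2.1679 · 1.8974) = 1.6 / 4.1134 = 0.389
  r[Y,Y] = 1 (diagonal).

R is symmetric with unit diagonal. Assembling:

R = [[1, 0.389],
 [0.389, 1]]


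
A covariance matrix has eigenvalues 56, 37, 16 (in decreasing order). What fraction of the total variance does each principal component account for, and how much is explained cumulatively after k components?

Step 1 — total variance = trace(Sigma) = Σ λ_i = 56 + 37 + 16 = 109.

Step 2 — fraction explained by component i = λ_i / Σ λ:
  PC1: 56/109 = 0.5138
  PC2: 37/109 = 0.3394
  PC3: 16/109 = 0.1468

Step 3 — cumulative fraction after k components = (λ_1 + ... + λ_k) / Σ λ:
  k = 1: 56/109 = 0.5138
  k = 2: (56 + 37)/109 = 93/109 = 0.8532
  k = 3: (56 + 37 + 16)/109 = 109/109 = 1

Summary (fraction, with percent):

explained: PC1 0.5138 (51.38%), PC2 0.3394 (33.94%), PC3 0.1468 (14.68%);  cumulative: 0.5138, 0.8532, 1


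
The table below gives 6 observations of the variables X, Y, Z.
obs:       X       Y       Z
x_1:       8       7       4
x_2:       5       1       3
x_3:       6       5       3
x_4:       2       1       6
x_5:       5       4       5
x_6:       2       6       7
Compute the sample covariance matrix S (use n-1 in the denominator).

Step 1 — column means:
  mean(X) = (8 + 5 + 6 + 2 + 5 + 2) / 6 = 28/6 = 4.6667
  mean(Y) = (7 + 1 + 5 + 1 + 4 + 6) / 6 = 24/6 = 4
  mean(Z) = (4 + 3 + 3 + 6 + 5 + 7) / 6 = 28/6 = 4.6667

Step 2 — sample covariance S[i,j] = (1/(n-1)) · Σ_k (x_{k,i} - mean_i) · (x_{k,j} - mean_j), with n-1 = 5.
  S[X,X] = ((3.3333)·(3.3333) + (0.3333)·(0.3333) + (1.3333)·(1.3333) + (-2.6667)·(-2.6667) + (0.3333)·(0.3333) + (-2.6667)·(-2.6667)) / 5 = 27.3333/5 = 5.4667
  S[X,Y] = ((3.3333)·(3) + (0.3333)·(-3) + (1.3333)·(1) + (-2.6667)·(-3) + (0.3333)·(0) + (-2.6667)·(2)) / 5 = 13/5 = 2.6
  S[X,Z] = ((3.3333)·(-0.6667) + (0.3333)·(-1.6667) + (1.3333)·(-1.6667) + (-2.6667)·(1.3333) + (0.3333)·(0.3333) + (-2.6667)·(2.3333)) / 5 = -14.6667/5 = -2.9333
  S[Y,Y] = ((3)·(3) + (-3)·(-3) + (1)·(1) + (-3)·(-3) + (0)·(0) + (2)·(2)) / 5 = 32/5 = 6.4
  S[Y,Z] = ((3)·(-0.6667) + (-3)·(-1.6667) + (1)·(-1.6667) + (-3)·(1.3333) + (0)·(0.3333) + (2)·(2.3333)) / 5 = 2/5 = 0.4
  S[Z,Z] = ((-0.6667)·(-0.6667) + (-1.6667)·(-1.6667) + (-1.6667)·(-1.6667) + (1.3333)·(1.3333) + (0.3333)·(0.3333) + (2.3333)·(2.3333)) / 5 = 13.3333/5 = 2.6667

S is symmetric (S[j,i] = S[i,j]). Assembling:

S = [[5.4667, 2.6, -2.9333],
 [2.6, 6.4, 0.4],
 [-2.9333, 0.4, 2.6667]]


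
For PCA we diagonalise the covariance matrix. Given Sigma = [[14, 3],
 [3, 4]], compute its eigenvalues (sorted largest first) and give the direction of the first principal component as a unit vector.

Step 1 — characteristic polynomial of 2×2 Sigma:
  det(Sigma - λI) = λ² - trace · λ + det = 0.
  trace = 14 + 4 = 18, det = 14·4 - (3)² = 47.
Step 2 — discriminant:
  Δ = trace² - 4·det = 324 - 188 = 136.
Step 3 — eigenvalues:
  λ = (trace ± √Δ)/2 = (18 ± 11.6619)/2,
  λ_1 = 14.831,  λ_2 = 3.169.

Step 4 — unit eigenvector for λ_1: solve (Sigma - λ_1 I)v = 0. First row:
  (14 - 14.831)·v_x + (3)·v_y = 0, i.e. (-0.831)·v_x + (3)·v_y = 0,
  so v ∝ (b, λ_1 - a) = (3, 0.831) = u.
  ||u|| = √((3)² + (0.831)²) = √(9.6905) ≈ 3.113,
  v_1 = u/||u|| ≈ (0.9637, 0.2669) (||v_1|| = 1).

λ_1 = 14.831,  λ_2 = 3.169;  v_1 ≈ (0.9637, 0.2669)


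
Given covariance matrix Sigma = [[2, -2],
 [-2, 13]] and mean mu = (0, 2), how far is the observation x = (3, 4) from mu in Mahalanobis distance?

Step 1 — centre the observation: (x - mu) = (3, 2).

Step 2 — invert Sigma. det(Sigma) = 2·13 - (-2)² = 22.
  Sigma^{-1} = (1/det) · [[d, -b], [-b, a]] = [[0.5909, 0.0909],
 [0.0909, 0.0909]].

Step 3 — form the quadratic (x - mu)^T · Sigma^{-1} · (x - mu):
  Sigma^{-1} · (x - mu) = (1.9545, 0.4545).
  (x - mu)^T · [Sigma^{-1} · (x - mu)] = (3)·(1.9545) + (2)·(0.4545) = 6.7727.

Step 4 — take square root: d = √(6.7727) ≈ 2.6024.

d(x, mu) = √(6.7727) ≈ 2.6024


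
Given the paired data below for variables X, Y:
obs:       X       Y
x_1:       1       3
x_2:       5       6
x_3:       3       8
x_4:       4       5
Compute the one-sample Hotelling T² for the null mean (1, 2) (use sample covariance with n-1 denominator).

Step 1 — sample mean vector:
  mean(X) = (1 + 5 + 3 + 4) / 4 = 13/4 = 3.25
  mean(Y) = (3 + 6 + 8 + 5) / 4 = 22/4 = 5.5
  x̄ = (3.25, 5.5),  deviation x̄ - mu_0 = (3.25, 5.5) - (1, 2) = (2.25, 3.5).

Step 2 — sample covariance matrix, S[i,j] = (1/(n-1)) · Σ_k (x_{k,i} - mean_i) · (x_{k,j} - mean_j), divisor n-1 = 3:
  S[X,X] = ((-2.25)·(-2.25) + (1.75)·(1.75) + (-0.25)·(-0.25) + (0.75)·(0.75)) / 3 = 8.75/3 = 2.9167
  S[X,Y] = ((-2.25)·(-2.5) + (1.75)·(0.5) + (-0.25)·(2.5) + (0.75)·(-0.5)) / 3 = 5.5/3 = 1.8333
  S[Y,Y] = ((-2.5)·(-2.5) + (0.5)·(0.5) + (2.5)·(2.5) + (-0.5)·(-0.5)) / 3 = 13/3 = 4.3333
  S = [[2.9167, 1.8333],
 [1.8333, 4.3333]].

Step 3 — invert S. det(S) = 2.9167·4.3333 - (1.8333)² = 9.2778.
  S^{-1} = (1/det) · [[d, -b], [-b, a]] = [[0.4671, -0.1976],
 [-0.1976, 0.3144]].

Step 4 — quadratic form (x̄ - mu_0)^T · S^{-1} · (x̄ - mu_0):
  S^{-1} · (x̄ - mu_0) = (0.3593, 0.6557),
  (x̄ - mu_0)^T · [...] = (2.25)·(0.3593) + (3.5)·(0.6557) = 3.1033.

Step 5 — scale by n: T² = 4 · 3.1033 = 12.4132.

T² ≈ 12.4132


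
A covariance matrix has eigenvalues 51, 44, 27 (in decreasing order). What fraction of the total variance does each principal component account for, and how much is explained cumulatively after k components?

Step 1 — total variance = trace(Sigma) = Σ λ_i = 51 + 44 + 27 = 122.

Step 2 — fraction explained by component i = λ_i / Σ λ:
  PC1: 51/122 = 0.418
  PC2: 44/122 = 0.3607
  PC3: 27/122 = 0.2213

Step 3 — cumulative fraction after k components = (λ_1 + ... + λ_k) / Σ λ:
  k = 1: 51/122 = 0.418
  k = 2: (51 + 44)/122 = 95/122 = 0.7787
  k = 3: (51 + 44 + 27)/122 = 122/122 = 1

Summary (fraction, with percent):

explained: PC1 0.418 (41.8%), PC2 0.3607 (36.07%), PC3 0.2213 (22.13%);  cumulative: 0.418, 0.7787, 1


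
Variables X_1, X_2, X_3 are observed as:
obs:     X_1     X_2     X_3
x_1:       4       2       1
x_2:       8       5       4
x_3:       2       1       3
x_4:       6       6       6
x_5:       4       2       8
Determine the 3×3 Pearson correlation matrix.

Step 1 — column means:
  mean(X_1) = (4 + 8 + 2 + 6 + 4) / 5 = 24/5 = 4.8
  mean(X_2) = (2 + 5 + 1 + 6 + 2) / 5 = 16/5 = 3.2
  mean(X_3) = (1 + 4 + 3 + 6 + 8) / 5 = 22/5 = 4.4

Step 2 — sample variances and covariances s[i,j] = (1/(n-1)) · Σ_k (x_{k,i} - mean_i) · (x_{k,j} - mean_j), with n-1 = 4:
  s[X_1,X_1] = ((-0.8)·(-0.8) + (3.2)·(3.2) + (-2.8)·(-2.8) + (1.2)·(1.2) + (-0.8)·(-0.8)) / 4 = 20.8/4 = 5.2
  s[X_1,X_2] = ((-0.8)·(-1.2) + (3.2)·(1.8) + (-2.8)·(-2.2) + (1.2)·(2.8) + (-0.8)·(-1.2)) / 4 = 17.2/4 = 4.3
  s[X_1,X_3] = ((-0.8)·(-3.4) + (3.2)·(-0.4) + (-2.8)·(-1.4) + (1.2)·(1.6) + (-0.8)·(3.6)) / 4 = 4.4/4 = 1.1
  s[X_2,X_2] = ((-1.2)·(-1.2) + (1.8)·(1.8) + (-2.2)·(-2.2) + (2.8)·(2.8) + (-1.2)·(-1.2)) / 4 = 18.8/4 = 4.7
  s[X_2,X_3] = ((-1.2)·(-3.4) + (1.8)·(-0.4) + (-2.2)·(-1.4) + (2.8)·(1.6) + (-1.2)·(3.6)) / 4 = 6.6/4 = 1.65
  s[X_3,X_3] = ((-3.4)·(-3.4) + (-0.4)·(-0.4) + (-1.4)·(-1.4) + (1.6)·(1.6) + (3.6)·(3.6)) / 4 = 29.2/4 = 7.3
  Sample standard deviations s_i = √(s[i,i]):
  s(X_1) = √(5.2) = 2.2804
  s(X_2) = √(4.7) = 2.1679
  s(X_3) = √(7.3) = 2.7019

Step 3 — r_{ij} = s_{ij} / (s_i · s_j):
  r[X_1,X_1] = 1 (diagonal).
  r[X_1,X_2] = 4.3 / (2.2804 · 2.1679) = 4.3 / 4.9437 = 0.8698
  r[X_1,X_3] = 1.1 / (2.2804 · 2.7019) = 1.1 / 6.1612 = 0.1785
  r[X_2,X_2] = 1 (diagonal).
  r[X_2,X_3] = 1.65 / (2.1679 · 2.7019) = 1.65 / 5.8575 = 0.2817
  r[X_3,X_3] = 1 (diagonal).

R is symmetric with unit diagonal. Assembling:

R = [[1, 0.8698, 0.1785],
 [0.8698, 1, 0.2817],
 [0.1785, 0.2817, 1]]


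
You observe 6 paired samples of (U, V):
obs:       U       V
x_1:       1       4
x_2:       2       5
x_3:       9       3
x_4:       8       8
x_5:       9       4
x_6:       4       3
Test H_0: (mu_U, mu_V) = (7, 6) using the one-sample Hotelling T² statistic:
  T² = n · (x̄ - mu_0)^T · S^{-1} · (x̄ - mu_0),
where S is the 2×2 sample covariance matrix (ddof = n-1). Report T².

Step 1 — sample mean vector:
  mean(U) = (1 + 2 + 9 + 8 + 9 + 4) / 6 = 33/6 = 5.5
  mean(V) = (4 + 5 + 3 + 8 + 4 + 3) / 6 = 27/6 = 4.5
  x̄ = (5.5, 4.5),  deviation x̄ - mu_0 = (5.5, 4.5) - (7, 6) = (-1.5, -1.5).

Step 2 — sample covariance matrix, S[i,j] = (1/(n-1)) · Σ_k (x_{k,i} - mean_i) · (x_{k,j} - mean_j), divisor n-1 = 5:
  S[U,U] = ((-4.5)·(-4.5) + (-3.5)·(-3.5) + (3.5)·(3.5) + (2.5)·(2.5) + (3.5)·(3.5) + (-1.5)·(-1.5)) / 5 = 65.5/5 = 13.1
  S[U,V] = ((-4.5)·(-0.5) + (-3.5)·(0.5) + (3.5)·(-1.5) + (2.5)·(3.5) + (3.5)·(-0.5) + (-1.5)·(-1.5)) / 5 = 4.5/5 = 0.9
  S[V,V] = ((-0.5)·(-0.5) + (0.5)·(0.5) + (-1.5)·(-1.5) + (3.5)·(3.5) + (-0.5)·(-0.5) + (-1.5)·(-1.5)) / 5 = 17.5/5 = 3.5
  S = [[13.1, 0.9],
 [0.9, 3.5]].

Step 3 — invert S. det(S) = 13.1·3.5 - (0.9)² = 45.04.
  S^{-1} = (1/det) · [[d, -b], [-b, a]] = [[0.0777, -0.02],
 [-0.02, 0.2909]].

Step 4 — quadratic form (x̄ - mu_0)^T · S^{-1} · (x̄ - mu_0):
  S^{-1} · (x̄ - mu_0) = (-0.0866, -0.4063),
  (x̄ - mu_0)^T · [...] = (-1.5)·(-0.0866) + (-1.5)·(-0.4063) = 0.7393.

Step 5 — scale by n: T² = 6 · 0.7393 = 4.4361.

T² ≈ 4.4361


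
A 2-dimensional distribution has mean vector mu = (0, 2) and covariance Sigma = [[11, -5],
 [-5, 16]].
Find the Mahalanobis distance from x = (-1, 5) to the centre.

Step 1 — centre the observation: (x - mu) = (-1, 3).

Step 2 — invert Sigma. det(Sigma) = 11·16 - (-5)² = 151.
  Sigma^{-1} = (1/det) · [[d, -b], [-b, a]] = [[0.106, 0.0331],
 [0.0331, 0.0728]].

Step 3 — form the quadratic (x - mu)^T · Sigma^{-1} · (x - mu):
  Sigma^{-1} · (x - mu) = (-0.0066, 0.1854).
  (x - mu)^T · [Sigma^{-1} · (x - mu)] = (-1)·(-0.0066) + (3)·(0.1854) = 0.5629.

Step 4 — take square root: d = √(0.5629) ≈ 0.7503.

d(x, mu) = √(0.5629) ≈ 0.7503


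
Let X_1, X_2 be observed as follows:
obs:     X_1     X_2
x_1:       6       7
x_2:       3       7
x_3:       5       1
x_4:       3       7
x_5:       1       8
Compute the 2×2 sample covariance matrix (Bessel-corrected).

Step 1 — column means:
  mean(X_1) = (6 + 3 + 5 + 3 + 1) / 5 = 18/5 = 3.6
  mean(X_2) = (7 + 7 + 1 + 7 + 8) / 5 = 30/5 = 6

Step 2 — sample covariance S[i,j] = (1/(n-1)) · Σ_k (x_{k,i} - mean_i) · (x_{k,j} - mean_j), with n-1 = 4.
  S[X_1,X_1] = ((2.4)·(2.4) + (-0.6)·(-0.6) + (1.4)·(1.4) + (-0.6)·(-0.6) + (-2.6)·(-2.6)) / 4 = 15.2/4 = 3.8
  S[X_1,X_2] = ((2.4)·(1) + (-0.6)·(1) + (1.4)·(-5) + (-0.6)·(1) + (-2.6)·(2)) / 4 = -11/4 = -2.75
  S[X_2,X_2] = ((1)·(1) + (1)·(1) + (-5)·(-5) + (1)·(1) + (2)·(2)) / 4 = 32/4 = 8

S is symmetric (S[j,i] = S[i,j]). Assembling:

S = [[3.8, -2.75],
 [-2.75, 8]]


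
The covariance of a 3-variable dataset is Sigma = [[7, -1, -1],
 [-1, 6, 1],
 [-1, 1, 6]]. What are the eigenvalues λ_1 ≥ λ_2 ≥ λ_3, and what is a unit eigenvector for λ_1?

Step 1 — characteristic polynomial p(λ) = det(λI - Sigma) = λ³ - tr·λ² + c_1·λ - det, where tr = trace, c_1 = sum of the principal 2×2 minors, det = det(Sigma):
  tr = 7 + 6 + 6 = 19,
  c_1 = (7·6 - (-1)²) + (7·6 - (-1)²) + (6·6 - (1)²) = 41 + 41 + 35 = 117,
  det = 7·(6·6 - (1)²) - (-1)·((-1)·6 - (1)·(-1)) + (-1)·((-1)·(1) - 6·(-1)) = 7·(35) - (-1)·(-5) + (-1)·(5) = 235.
  So p(λ) = λ³ - 19λ² + 117λ - 235.
Step 2 — look for an integer root (rational root theorem: any rational root is an integer divisor of 235). Testing λ = 5:
  p(5) = 125 - 475 + 585 - 235 = 0  ✓
  Dividing out (λ - 5): p(λ) = (λ - 5)(λ² - 14λ + 47).
Step 3 — remaining eigenvalues from the quadratic λ² - 14λ + 47 = 0:
  Δ = 14² - 4·47 = 196 - 188 = 8,  λ = (14 ± √8)/2 = (14 ± 2.8284)/2 ≈ 8.4142 or 5.5858.
  Sorted: λ_1 = 8.4142,  λ_2 = 5.5858,  λ_3 = 5  (check: sum = 19 = tr ✓).

Step 4 — unit eigenvector for λ_1 ≈ 8.4142: v spans the null space of (Sigma - λ_1 I), whose rows are
  r_1 = (-1.4142, -1, -1),  r_2 = (-1, -2.4142, 1),  r_3 = (-1, 1, -2.4142).
  v is orthogonal to every row, so take v ∝ r_1 × r_2 = ((-1)·(1) - (-1)·(-2.4142), (-1)·(-1) - (-1.4142)·(1), (-1.4142)·(-2.4142) - (-1)·(-1)) ≈ (-3.4142, 2.4142, 2.4142).
  Rescale (multiply by -1 so the first nonzero entry is positive): u = (3.4142, -2.4142, -2.4142).
  ||u|| = √((3.4142)² + (-2.4142)² + (-2.4142)²) = √(23.3137) ≈ 4.8284,  v_1 = u/||u|| ≈ (0.7071, -0.5, -0.5) (||v_1|| = 1).

λ_1 = 8.4142,  λ_2 = 5.5858,  λ_3 = 5;  v_1 ≈ (0.7071, -0.5, -0.5)


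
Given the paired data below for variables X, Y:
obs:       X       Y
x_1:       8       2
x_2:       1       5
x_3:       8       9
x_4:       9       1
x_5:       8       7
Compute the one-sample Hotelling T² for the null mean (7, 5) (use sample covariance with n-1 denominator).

Step 1 — sample mean vector:
  mean(X) = (8 + 1 + 8 + 9 + 8) / 5 = 34/5 = 6.8
  mean(Y) = (2 + 5 + 9 + 1 + 7) / 5 = 24/5 = 4.8
  x̄ = (6.8, 4.8),  deviation x̄ - mu_0 = (6.8, 4.8) - (7, 5) = (-0.2, -0.2).

Step 2 — sample covariance matrix, S[i,j] = (1/(n-1)) · Σ_k (x_{k,i} - mean_i) · (x_{k,j} - mean_j), divisor n-1 = 4:
  S[X,X] = ((1.2)·(1.2) + (-5.8)·(-5.8) + (1.2)·(1.2) + (2.2)·(2.2) + (1.2)·(1.2)) / 4 = 42.8/4 = 10.7
  S[X,Y] = ((1.2)·(-2.8) + (-5.8)·(0.2) + (1.2)·(4.2) + (2.2)·(-3.8) + (1.2)·(2.2)) / 4 = -5.2/4 = -1.3
  S[Y,Y] = ((-2.8)·(-2.8) + (0.2)·(0.2) + (4.2)·(4.2) + (-3.8)·(-3.8) + (2.2)·(2.2)) / 4 = 44.8/4 = 11.2
  S = [[10.7, -1.3],
 [-1.3, 11.2]].

Step 3 — invert S. det(S) = 10.7·11.2 - (-1.3)² = 118.15.
  S^{-1} = (1/det) · [[d, -b], [-b, a]] = [[0.0948, 0.011],
 [0.011, 0.0906]].

Step 4 — quadratic form (x̄ - mu_0)^T · S^{-1} · (x̄ - mu_0):
  S^{-1} · (x̄ - mu_0) = (-0.0212, -0.0203),
  (x̄ - mu_0)^T · [...] = (-0.2)·(-0.0212) + (-0.2)·(-0.0203) = 0.0083.

Step 5 — scale by n: T² = 5 · 0.0083 = 0.0415.

T² ≈ 0.0415


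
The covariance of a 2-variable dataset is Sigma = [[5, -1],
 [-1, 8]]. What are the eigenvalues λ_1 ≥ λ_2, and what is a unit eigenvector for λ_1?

Step 1 — characteristic polynomial of 2×2 Sigma:
  det(Sigma - λI) = λ² - trace · λ + det = 0.
  trace = 5 + 8 = 13, det = 5·8 - (-1)² = 39.
Step 2 — discriminant:
  Δ = trace² - 4·det = 169 - 156 = 13.
Step 3 — eigenvalues:
  λ = (trace ± √Δ)/2 = (13 ± 3.6056)/2,
  λ_1 = 8.3028,  λ_2 = 4.6972.

Step 4 — unit eigenvector for λ_1: solve (Sigma - λ_1 I)v = 0. First row:
  (5 - 8.3028)·v_x + (-1)·v_y = 0, i.e. (-3.3028)·v_x + (-1)·v_y = 0,
  so v ∝ (b, λ_1 - a) = (-1, 3.3028); multiply by -1 so the first entry is positive: u = (1, -3.3028).
  ||u|| = √((1)² + (-3.3028)²) = √(11.9083) ≈ 3.4508,
  v_1 = u/||u|| ≈ (0.2898, -0.9571) (||v_1|| = 1).

λ_1 = 8.3028,  λ_2 = 4.6972;  v_1 ≈ (0.2898, -0.9571)


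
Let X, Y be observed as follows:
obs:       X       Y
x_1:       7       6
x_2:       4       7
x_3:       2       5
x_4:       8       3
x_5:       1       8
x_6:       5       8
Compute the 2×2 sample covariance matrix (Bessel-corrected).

Step 1 — column means:
  mean(X) = (7 + 4 + 2 + 8 + 1 + 5) / 6 = 27/6 = 4.5
  mean(Y) = (6 + 7 + 5 + 3 + 8 + 8) / 6 = 37/6 = 6.1667

Step 2 — sample covariance S[i,j] = (1/(n-1)) · Σ_k (x_{k,i} - mean_i) · (x_{k,j} - mean_j), with n-1 = 5.
  S[X,X] = ((2.5)·(2.5) + (-0.5)·(-0.5) + (-2.5)·(-2.5) + (3.5)·(3.5) + (-3.5)·(-3.5) + (0.5)·(0.5)) / 5 = 37.5/5 = 7.5
  S[X,Y] = ((2.5)·(-0.1667) + (-0.5)·(0.8333) + (-2.5)·(-1.1667) + (3.5)·(-3.1667) + (-3.5)·(1.8333) + (0.5)·(1.8333)) / 5 = -14.5/5 = -2.9
  S[Y,Y] = ((-0.1667)·(-0.1667) + (0.8333)·(0.8333) + (-1.1667)·(-1.1667) + (-3.1667)·(-3.1667) + (1.8333)·(1.8333) + (1.8333)·(1.8333)) / 5 = 18.8333/5 = 3.7667

S is symmetric (S[j,i] = S[i,j]). Assembling:

S = [[7.5, -2.9],
 [-2.9, 3.7667]]


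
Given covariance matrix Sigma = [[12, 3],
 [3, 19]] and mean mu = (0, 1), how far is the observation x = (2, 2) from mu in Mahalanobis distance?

Step 1 — centre the observation: (x - mu) = (2, 1).

Step 2 — invert Sigma. det(Sigma) = 12·19 - (3)² = 219.
  Sigma^{-1} = (1/det) · [[d, -b], [-b, a]] = [[0.0868, -0.0137],
 [-0.0137, 0.0548]].

Step 3 — form the quadratic (x - mu)^T · Sigma^{-1} · (x - mu):
  Sigma^{-1} · (x - mu) = (0.1598, 0.0274).
  (x - mu)^T · [Sigma^{-1} · (x - mu)] = (2)·(0.1598) + (1)·(0.0274) = 0.347.

Step 4 — take square root: d = √(0.347) ≈ 0.5891.

d(x, mu) = √(0.347) ≈ 0.5891


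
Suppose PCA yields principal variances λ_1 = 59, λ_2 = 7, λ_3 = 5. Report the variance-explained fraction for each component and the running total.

Step 1 — total variance = trace(Sigma) = Σ λ_i = 59 + 7 + 5 = 71.

Step 2 — fraction explained by component i = λ_i / Σ λ:
  PC1: 59/71 = 0.831
  PC2: 7/71 = 0.0986
  PC3: 5/71 = 0.0704

Step 3 — cumulative fraction after k components = (λ_1 + ... + λ_k) / Σ λ:
  k = 1: 59/71 = 0.831
  k = 2: (59 + 7)/71 = 66/71 = 0.9296
  k = 3: (59 + 7 + 5)/71 = 71/71 = 1

Summary (fraction, with percent):

explained: PC1 0.831 (83.1%), PC2 0.0986 (9.86%), PC3 0.0704 (7.04%);  cumulative: 0.831, 0.9296, 1


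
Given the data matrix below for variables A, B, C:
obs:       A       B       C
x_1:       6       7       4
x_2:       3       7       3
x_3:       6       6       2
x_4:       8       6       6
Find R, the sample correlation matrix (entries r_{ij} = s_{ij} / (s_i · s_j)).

Step 1 — column means:
  mean(A) = (6 + 3 + 6 + 8) / 4 = 23/4 = 5.75
  mean(B) = (7 + 7 + 6 + 6) / 4 = 26/4 = 6.5
  mean(C) = (4 + 3 + 2 + 6) / 4 = 15/4 = 3.75

Step 2 — sample variances and covariances s[i,j] = (1/(n-1)) · Σ_k (x_{k,i} - mean_i) · (x_{k,j} - mean_j), with n-1 = 3:
  s[A,A] = ((0.25)·(0.25) + (-2.75)·(-2.75) + (0.25)·(0.25) + (2.25)·(2.25)) / 3 = 12.75/3 = 4.25
  s[A,B] = ((0.25)·(0.5) + (-2.75)·(0.5) + (0.25)·(-0.5) + (2.25)·(-0.5)) / 3 = -2.5/3 = -0.8333
  s[A,C] = ((0.25)·(0.25) + (-2.75)·(-0.75) + (0.25)·(-1.75) + (2.25)·(2.25)) / 3 = 6.75/3 = 2.25
  s[B,B] = ((0.5)·(0.5) + (0.5)·(0.5) + (-0.5)·(-0.5) + (-0.5)·(-0.5)) / 3 = 1/3 = 0.3333
  s[B,C] = ((0.5)·(0.25) + (0.5)·(-0.75) + (-0.5)·(-1.75) + (-0.5)·(2.25)) / 3 = -0.5/3 = -0.1667
  s[C,C] = ((0.25)·(0.25) + (-0.75)·(-0.75) + (-1.75)·(-1.75) + (2.25)·(2.25)) / 3 = 8.75/3 = 2.9167
  Sample standard deviations s_i = √(s[i,i]):
  s(A) = √(4.25) = 2.0616
  s(B) = √(0.3333) = 0.5774
  s(C) = √(2.9167) = 1.7078

Step 3 — r_{ij} = s_{ij} / (s_i · s_j):
  r[A,A] = 1 (diagonal).
  r[A,B] = -0.8333 / (2.0616 · 0.5774) = -0.8333 / 1.1902 = -0.7001
  r[A,C] = 2.25 / (2.0616 · 1.7078) = 2.25 / 3.5208 = 0.6391
  r[B,B] = 1 (diagonal).
  r[B,C] = -0.1667 / (0.5774 · 1.7078) = -0.1667 / 0.986 = -0.169
  r[C,C] = 1 (diagonal).

R is symmetric with unit diagonal. Assembling:

R = [[1, -0.7001, 0.6391],
 [-0.7001, 1, -0.169],
 [0.6391, -0.169, 1]]


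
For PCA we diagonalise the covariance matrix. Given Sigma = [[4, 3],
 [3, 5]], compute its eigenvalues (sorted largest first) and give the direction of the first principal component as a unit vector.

Step 1 — characteristic polynomial of 2×2 Sigma:
  det(Sigma - λI) = λ² - trace · λ + det = 0.
  trace = 4 + 5 = 9, det = 4·5 - (3)² = 11.
Step 2 — discriminant:
  Δ = trace² - 4·det = 81 - 44 = 37.
Step 3 — eigenvalues:
  λ = (trace ± √Δ)/2 = (9 ± 6.0828)/2,
  λ_1 = 7.5414,  λ_2 = 1.4586.

Step 4 — unit eigenvector for λ_1: solve (Sigma - λ_1 I)v = 0. First row:
  (4 - 7.5414)·v_x + (3)·v_y = 0, i.e. (-3.5414)·v_x + (3)·v_y = 0,
  so v ∝ (b, λ_1 - a) = (3, 3.5414) = u.
  ||u|| = √((3)² + (3.5414)²) = √(21.5414) ≈ 4.6413,
  v_1 = u/||u|| ≈ (0.6464, 0.763) (||v_1|| = 1).

λ_1 = 7.5414,  λ_2 = 1.4586;  v_1 ≈ (0.6464, 0.763)


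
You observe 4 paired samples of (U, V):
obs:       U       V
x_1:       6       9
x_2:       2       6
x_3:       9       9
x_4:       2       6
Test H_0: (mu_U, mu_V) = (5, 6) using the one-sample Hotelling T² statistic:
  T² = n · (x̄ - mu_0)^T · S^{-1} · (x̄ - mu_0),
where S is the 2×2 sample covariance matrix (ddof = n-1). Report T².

Step 1 — sample mean vector:
  mean(U) = (6 + 2 + 9 + 2) / 4 = 19/4 = 4.75
  mean(V) = (9 + 6 + 9 + 6) / 4 = 30/4 = 7.5
  x̄ = (4.75, 7.5),  deviation x̄ - mu_0 = (4.75, 7.5) - (5, 6) = (-0.25, 1.5).

Step 2 — sample covariance matrix, S[i,j] = (1/(n-1)) · Σ_k (x_{k,i} - mean_i) · (x_{k,j} - mean_j), divisor n-1 = 3:
  S[U,U] = ((1.25)·(1.25) + (-2.75)·(-2.75) + (4.25)·(4.25) + (-2.75)·(-2.75)) / 3 = 34.75/3 = 11.5833
  S[U,V] = ((1.25)·(1.5) + (-2.75)·(-1.5) + (4.25)·(1.5) + (-2.75)·(-1.5)) / 3 = 16.5/3 = 5.5
  S[V,V] = ((1.5)·(1.5) + (-1.5)·(-1.5) + (1.5)·(1.5) + (-1.5)·(-1.5)) / 3 = 9/3 = 3
  S = [[11.5833, 5.5],
 [5.5, 3]].

Step 3 — invert S. det(S) = 11.5833·3 - (5.5)² = 4.5.
  S^{-1} = (1/det) · [[d, -b], [-b, a]] = [[0.6667, -1.2222],
 [-1.2222, 2.5741]].

Step 4 — quadratic form (x̄ - mu_0)^T · S^{-1} · (x̄ - mu_0):
  S^{-1} · (x̄ - mu_0) = (-2, 4.1667),
  (x̄ - mu_0)^T · [...] = (-0.25)·(-2) + (1.5)·(4.1667) = 6.75.

Step 5 — scale by n: T² = 4 · 6.75 = 27.

T² ≈ 27


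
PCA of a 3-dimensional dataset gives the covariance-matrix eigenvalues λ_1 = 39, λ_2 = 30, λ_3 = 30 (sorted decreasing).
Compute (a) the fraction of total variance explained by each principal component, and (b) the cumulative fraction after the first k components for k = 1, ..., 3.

Step 1 — total variance = trace(Sigma) = Σ λ_i = 39 + 30 + 30 = 99.

Step 2 — fraction explained by component i = λ_i / Σ λ:
  PC1: 39/99 = 0.3939
  PC2: 30/99 = 0.303
  PC3: 30/99 = 0.303

Step 3 — cumulative fraction after k components = (λ_1 + ... + λ_k) / Σ λ:
  k = 1: 39/99 = 0.3939
  k = 2: (39 + 30)/99 = 69/99 = 0.697
  k = 3: (39 + 30 + 30)/99 = 99/99 = 1

Summary (fraction, with percent):

explained: PC1 0.3939 (39.39%), PC2 0.303 (30.3%), PC3 0.303 (30.3%);  cumulative: 0.3939, 0.697, 1


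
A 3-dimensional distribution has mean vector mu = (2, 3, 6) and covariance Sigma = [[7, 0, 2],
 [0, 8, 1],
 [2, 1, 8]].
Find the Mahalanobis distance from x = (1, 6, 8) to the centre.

Step 1 — centre the observation: (x - mu) = (-1, 3, 2).

Step 2 — invert Sigma (cofactor / det for 3×3, or solve directly):
  Sigma^{-1} = [[0.154, 0.0049, -0.0391],
 [0.0049, 0.1271, -0.0171],
 [-0.0391, -0.0171, 0.1369]].

Step 3 — form the quadratic (x - mu)^T · Sigma^{-1} · (x - mu):
  Sigma^{-1} · (x - mu) = (-0.2176, 0.3423, 0.2616).
  (x - mu)^T · [Sigma^{-1} · (x - mu)] = (-1)·(-0.2176) + (3)·(0.3423) + (2)·(0.2616) = 1.7677.

Step 4 — take square root: d = √(1.7677) ≈ 1.3296.

d(x, mu) = √(1.7677) ≈ 1.3296


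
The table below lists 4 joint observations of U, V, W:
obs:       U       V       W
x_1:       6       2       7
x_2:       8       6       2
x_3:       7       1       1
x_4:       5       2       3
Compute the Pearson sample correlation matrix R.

Step 1 — column means:
  mean(U) = (6 + 8 + 7 + 5) / 4 = 26/4 = 6.5
  mean(V) = (2 + 6 + 1 + 2) / 4 = 11/4 = 2.75
  mean(W) = (7 + 2 + 1 + 3) / 4 = 13/4 = 3.25

Step 2 — sample variances and covariances s[i,j] = (1/(n-1)) · Σ_k (x_{k,i} - mean_i) · (x_{k,j} - mean_j), with n-1 = 3:
  s[U,U] = ((-0.5)·(-0.5) + (1.5)·(1.5) + (0.5)·(0.5) + (-1.5)·(-1.5)) / 3 = 5/3 = 1.6667
  s[U,V] = ((-0.5)·(-0.75) + (1.5)·(3.25) + (0.5)·(-1.75) + (-1.5)·(-0.75)) / 3 = 5.5/3 = 1.8333
  s[U,W] = ((-0.5)·(3.75) + (1.5)·(-1.25) + (0.5)·(-2.25) + (-1.5)·(-0.25)) / 3 = -4.5/3 = -1.5
  s[V,V] = ((-0.75)·(-0.75) + (3.25)·(3.25) + (-1.75)·(-1.75) + (-0.75)·(-0.75)) / 3 = 14.75/3 = 4.9167
  s[V,W] = ((-0.75)·(3.75) + (3.25)·(-1.25) + (-1.75)·(-2.25) + (-0.75)·(-0.25)) / 3 = -2.75/3 = -0.9167
  s[W,W] = ((3.75)·(3.75) + (-1.25)·(-1.25) + (-2.25)·(-2.25) + (-0.25)·(-0.25)) / 3 = 20.75/3 = 6.9167
  Sample standard deviations s_i = √(s[i,i]):
  s(U) = √(1.6667) = 1.291
  s(V) = √(4.9167) = 2.2174
  s(W) = √(6.9167) = 2.63

Step 3 — r_{ij} = s_{ij} / (s_i · s_j):
  r[U,U] = 1 (diagonal).
  r[U,V] = 1.8333 / (1.291 · 2.2174) = 1.8333 / 2.8626 = 0.6404
  r[U,W] = -1.5 / (1.291 · 2.63) = -1.5 / 3.3953 = -0.4418
  r[V,V] = 1 (diagonal).
  r[V,W] = -0.9167 / (2.2174 · 2.63) = -0.9167 / 5.8315 = -0.1572
  r[W,W] = 1 (diagonal).

R is symmetric with unit diagonal. Assembling:

R = [[1, 0.6404, -0.4418],
 [0.6404, 1, -0.1572],
 [-0.4418, -0.1572, 1]]


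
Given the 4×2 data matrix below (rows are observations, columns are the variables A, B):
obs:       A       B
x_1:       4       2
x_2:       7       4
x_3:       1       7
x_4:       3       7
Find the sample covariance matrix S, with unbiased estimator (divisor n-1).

Step 1 — column means:
  mean(A) = (4 + 7 + 1 + 3) / 4 = 15/4 = 3.75
  mean(B) = (2 + 4 + 7 + 7) / 4 = 20/4 = 5

Step 2 — sample covariance S[i,j] = (1/(n-1)) · Σ_k (x_{k,i} - mean_i) · (x_{k,j} - mean_j), with n-1 = 3.
  S[A,A] = ((0.25)·(0.25) + (3.25)·(3.25) + (-2.75)·(-2.75) + (-0.75)·(-0.75)) / 3 = 18.75/3 = 6.25
  S[A,B] = ((0.25)·(-3) + (3.25)·(-1) + (-2.75)·(2) + (-0.75)·(2)) / 3 = -11/3 = -3.6667
  S[B,B] = ((-3)·(-3) + (-1)·(-1) + (2)·(2) + (2)·(2)) / 3 = 18/3 = 6

S is symmetric (S[j,i] = S[i,j]). Assembling:

S = [[6.25, -3.6667],
 [-3.6667, 6]]


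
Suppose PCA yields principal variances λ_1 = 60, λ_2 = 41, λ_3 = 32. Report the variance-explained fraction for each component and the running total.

Step 1 — total variance = trace(Sigma) = Σ λ_i = 60 + 41 + 32 = 133.

Step 2 — fraction explained by component i = λ_i / Σ λ:
  PC1: 60/133 = 0.4511
  PC2: 41/133 = 0.3083
  PC3: 32/133 = 0.2406

Step 3 — cumulative fraction after k components = (λ_1 + ... + λ_k) / Σ λ:
  k = 1: 60/133 = 0.4511
  k = 2: (60 + 41)/133 = 101/133 = 0.7594
  k = 3: (60 + 41 + 32)/133 = 133/133 = 1

Summary (fraction, with percent):

explained: PC1 0.4511 (45.11%), PC2 0.3083 (30.83%), PC3 0.2406 (24.06%);  cumulative: 0.4511, 0.7594, 1


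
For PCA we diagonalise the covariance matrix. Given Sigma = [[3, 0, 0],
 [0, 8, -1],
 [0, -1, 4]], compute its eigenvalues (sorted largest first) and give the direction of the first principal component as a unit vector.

Step 1 — characteristic polynomial p(λ) = det(λI - Sigma) = λ³ - tr·λ² + c_1·λ - det, where tr = trace, c_1 = sum of the principal 2×2 minors, det = det(Sigma):
  tr = 3 + 8 + 4 = 15,
  c_1 = (3·8 - (0)²) + (3·4 - (0)²) + (8·4 - (-1)²) = 24 + 12 + 31 = 67,
  det = 3·(8·4 - (-1)²) - (0)·((0)·4 - (-1)·(0)) + (0)·((0)·(-1) - 8·(0)) = 3·(31) - (0)·(0) + (0)·(0) = 93.
  So p(λ) = λ³ - 15λ² + 67λ - 93.
Step 2 — look for an integer root (rational root theorem: any rational root is an integer divisor of 93). Testing λ = 3:
  p(3) = 27 - 135 + 201 - 93 = 0  ✓
  Dividing out (λ - 3): p(λ) = (λ - 3)(λ² - 12λ + 31).
Step 3 — remaining eigenvalues from the quadratic λ² - 12λ + 31 = 0:
  Δ = 12² - 4·31 = 144 - 124 = 20,  λ = (12 ± √20)/2 = (12 ± 4.4721)/2 ≈ 8.2361 or 3.7639.
  Sorted: λ_1 = 8.2361,  λ_2 = 3.7639,  λ_3 = 3  (check: sum = 15 = tr ✓).

Step 4 — unit eigenvector for λ_1 ≈ 8.2361: v spans the null space of (Sigma - λ_1 I), whose rows are
  r_1 = (-5.2361, 0, 0),  r_2 = (0, -0.2361, -1),  r_3 = (0, -1, -4.2361).
  v is orthogonal to every row, so take v ∝ r_1 × r_2 = ((0)·(-1) - (0)·(-0.2361), (0)·(0) - (-5.2361)·(-1), (-5.2361)·(-0.2361) - (0)·(0)) ≈ (0, -5.2361, 1.2361).
  Rescale (multiply by -1 so the first nonzero entry is positive): u = (0, 5.2361, -1.2361).
  ||u|| = √((0)² + (5.2361)² + (-1.2361)²) = √(28.9443) ≈ 5.38,  v_1 = u/||u|| ≈ (0, 0.9732, -0.2298) (||v_1|| = 1).

λ_1 = 8.2361,  λ_2 = 3.7639,  λ_3 = 3;  v_1 ≈ (0, 0.9732, -0.2298)


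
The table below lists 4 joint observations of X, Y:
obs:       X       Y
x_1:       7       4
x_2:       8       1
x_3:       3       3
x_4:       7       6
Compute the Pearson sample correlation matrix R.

Step 1 — column means:
  mean(X) = (7 + 8 + 3 + 7) / 4 = 25/4 = 6.25
  mean(Y) = (4 + 1 + 3 + 6) / 4 = 14/4 = 3.5

Step 2 — sample variances and covariances s[i,j] = (1/(n-1)) · Σ_k (x_{k,i} - mean_i) · (x_{k,j} - mean_j), with n-1 = 3:
  s[X,X] = ((0.75)·(0.75) + (1.75)·(1.75) + (-3.25)·(-3.25) + (0.75)·(0.75)) / 3 = 14.75/3 = 4.9167
  s[X,Y] = ((0.75)·(0.5) + (1.75)·(-2.5) + (-3.25)·(-0.5) + (0.75)·(2.5)) / 3 = -0.5/3 = -0.1667
  s[Y,Y] = ((0.5)·(0.5) + (-2.5)·(-2.5) + (-0.5)·(-0.5) + (2.5)·(2.5)) / 3 = 13/3 = 4.3333
  Sample standard deviations s_i = √(s[i,i]):
  s(X) = √(4.9167) = 2.2174
  s(Y) = √(4.3333) = 2.0817

Step 3 — r_{ij} = s_{ij} / (s_i · s_j):
  r[X,X] = 1 (diagonal).
  r[X,Y] = -0.1667 / (2.2174 · 2.0817) = -0.1667 / 4.6158 = -0.0361
  r[Y,Y] = 1 (diagonal).

R is symmetric with unit diagonal. Assembling:

R = [[1, -0.0361],
 [-0.0361, 1]]


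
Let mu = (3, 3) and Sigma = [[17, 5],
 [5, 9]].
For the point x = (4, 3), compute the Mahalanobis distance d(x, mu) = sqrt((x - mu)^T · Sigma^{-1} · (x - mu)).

Step 1 — centre the observation: (x - mu) = (1, 0).

Step 2 — invert Sigma. det(Sigma) = 17·9 - (5)² = 128.
  Sigma^{-1} = (1/det) · [[d, -b], [-b, a]] = [[0.0703, -0.0391],
 [-0.0391, 0.1328]].

Step 3 — form the quadratic (x - mu)^T · Sigma^{-1} · (x - mu):
  Sigma^{-1} · (x - mu) = (0.0703, -0.0391).
  (x - mu)^T · [Sigma^{-1} · (x - mu)] = (1)·(0.0703) + (0)·(-0.0391) = 0.0703.

Step 4 — take square root: d = √(0.0703) ≈ 0.2652.

d(x, mu) = √(0.0703) ≈ 0.2652


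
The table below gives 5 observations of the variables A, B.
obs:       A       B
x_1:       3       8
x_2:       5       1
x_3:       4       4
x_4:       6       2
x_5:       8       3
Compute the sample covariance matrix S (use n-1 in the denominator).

Step 1 — column means:
  mean(A) = (3 + 5 + 4 + 6 + 8) / 5 = 26/5 = 5.2
  mean(B) = (8 + 1 + 4 + 2 + 3) / 5 = 18/5 = 3.6

Step 2 — sample covariance S[i,j] = (1/(n-1)) · Σ_k (x_{k,i} - mean_i) · (x_{k,j} - mean_j), with n-1 = 4.
  S[A,A] = ((-2.2)·(-2.2) + (-0.2)·(-0.2) + (-1.2)·(-1.2) + (0.8)·(0.8) + (2.8)·(2.8)) / 4 = 14.8/4 = 3.7
  S[A,B] = ((-2.2)·(4.4) + (-0.2)·(-2.6) + (-1.2)·(0.4) + (0.8)·(-1.6) + (2.8)·(-0.6)) / 4 = -12.6/4 = -3.15
  S[B,B] = ((4.4)·(4.4) + (-2.6)·(-2.6) + (0.4)·(0.4) + (-1.6)·(-1.6) + (-0.6)·(-0.6)) / 4 = 29.2/4 = 7.3

S is symmetric (S[j,i] = S[i,j]). Assembling:

S = [[3.7, -3.15],
 [-3.15, 7.3]]


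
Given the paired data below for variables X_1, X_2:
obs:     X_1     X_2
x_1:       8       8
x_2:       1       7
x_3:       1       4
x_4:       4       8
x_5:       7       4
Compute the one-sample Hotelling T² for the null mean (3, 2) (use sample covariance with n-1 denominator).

Step 1 — sample mean vector:
  mean(X_1) = (8 + 1 + 1 + 4 + 7) / 5 = 21/5 = 4.2
  mean(X_2) = (8 + 7 + 4 + 8 + 4) / 5 = 31/5 = 6.2
  x̄ = (4.2, 6.2),  deviation x̄ - mu_0 = (4.2, 6.2) - (3, 2) = (1.2, 4.2).

Step 2 — sample covariance matrix, S[i,j] = (1/(n-1)) · Σ_k (x_{k,i} - mean_i) · (x_{k,j} - mean_j), divisor n-1 = 4:
  S[X_1,X_1] = ((3.8)·(3.8) + (-3.2)·(-3.2) + (-3.2)·(-3.2) + (-0.2)·(-0.2) + (2.8)·(2.8)) / 4 = 42.8/4 = 10.7
  S[X_1,X_2] = ((3.8)·(1.8) + (-3.2)·(0.8) + (-3.2)·(-2.2) + (-0.2)·(1.8) + (2.8)·(-2.2)) / 4 = 4.8/4 = 1.2
  S[X_2,X_2] = ((1.8)·(1.8) + (0.8)·(0.8) + (-2.2)·(-2.2) + (1.8)·(1.8) + (-2.2)·(-2.2)) / 4 = 16.8/4 = 4.2
  S = [[10.7, 1.2],
 [1.2, 4.2]].

Step 3 — invert S. det(S) = 10.7·4.2 - (1.2)² = 43.5.
  S^{-1} = (1/det) · [[d, -b], [-b, a]] = [[0.0966, -0.0276],
 [-0.0276, 0.246]].

Step 4 — quadratic form (x̄ - mu_0)^T · S^{-1} · (x̄ - mu_0):
  S^{-1} · (x̄ - mu_0) = (0, 1),
  (x̄ - mu_0)^T · [...] = (1.2)·(0) + (4.2)·(1) = 4.2.

Step 5 — scale by n: T² = 5 · 4.2 = 21.

T² ≈ 21


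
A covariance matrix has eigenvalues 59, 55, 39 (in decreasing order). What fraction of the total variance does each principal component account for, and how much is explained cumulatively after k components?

Step 1 — total variance = trace(Sigma) = Σ λ_i = 59 + 55 + 39 = 153.

Step 2 — fraction explained by component i = λ_i / Σ λ:
  PC1: 59/153 = 0.3856
  PC2: 55/153 = 0.3595
  PC3: 39/153 = 0.2549

Step 3 — cumulative fraction after k components = (λ_1 + ... + λ_k) / Σ λ:
  k = 1: 59/153 = 0.3856
  k = 2: (59 + 55)/153 = 114/153 = 0.7451
  k = 3: (59 + 55 + 39)/153 = 153/153 = 1

Summary (fraction, with percent):

explained: PC1 0.3856 (38.56%), PC2 0.3595 (35.95%), PC3 0.2549 (25.49%);  cumulative: 0.3856, 0.7451, 1


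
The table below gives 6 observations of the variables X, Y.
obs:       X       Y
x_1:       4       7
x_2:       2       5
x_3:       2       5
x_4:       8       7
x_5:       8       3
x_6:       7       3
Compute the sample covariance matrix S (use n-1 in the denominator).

Step 1 — column means:
  mean(X) = (4 + 2 + 2 + 8 + 8 + 7) / 6 = 31/6 = 5.1667
  mean(Y) = (7 + 5 + 5 + 7 + 3 + 3) / 6 = 30/6 = 5

Step 2 — sample covariance S[i,j] = (1/(n-1)) · Σ_k (x_{k,i} - mean_i) · (x_{k,j} - mean_j), with n-1 = 5.
  S[X,X] = ((-1.1667)·(-1.1667) + (-3.1667)·(-3.1667) + (-3.1667)·(-3.1667) + (2.8333)·(2.8333) + (2.8333)·(2.8333) + (1.8333)·(1.8333)) / 5 = 40.8333/5 = 8.1667
  S[X,Y] = ((-1.1667)·(2) + (-3.1667)·(0) + (-3.1667)·(0) + (2.8333)·(2) + (2.8333)·(-2) + (1.8333)·(-2)) / 5 = -6/5 = -1.2
  S[Y,Y] = ((2)·(2) + (0)·(0) + (0)·(0) + (2)·(2) + (-2)·(-2) + (-2)·(-2)) / 5 = 16/5 = 3.2

S is symmetric (S[j,i] = S[i,j]). Assembling:

S = [[8.1667, -1.2],
 [-1.2, 3.2]]


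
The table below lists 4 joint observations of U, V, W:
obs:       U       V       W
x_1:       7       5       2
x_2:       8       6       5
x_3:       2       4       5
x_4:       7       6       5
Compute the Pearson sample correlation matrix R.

Step 1 — column means:
  mean(U) = (7 + 8 + 2 + 7) / 4 = 24/4 = 6
  mean(V) = (5 + 6 + 4 + 6) / 4 = 21/4 = 5.25
  mean(W) = (2 + 5 + 5 + 5) / 4 = 17/4 = 4.25

Step 2 — sample variances and covariances s[i,j] = (1/(n-1)) · Σ_k (x_{k,i} - mean_i) · (x_{k,j} - mean_j), with n-1 = 3:
  s[U,U] = ((1)·(1) + (2)·(2) + (-4)·(-4) + (1)·(1)) / 3 = 22/3 = 7.3333
  s[U,V] = ((1)·(-0.25) + (2)·(0.75) + (-4)·(-1.25) + (1)·(0.75)) / 3 = 7/3 = 2.3333
  s[U,W] = ((1)·(-2.25) + (2)·(0.75) + (-4)·(0.75) + (1)·(0.75)) / 3 = -3/3 = -1
  s[V,V] = ((-0.25)·(-0.25) + (0.75)·(0.75) + (-1.25)·(-1.25) + (0.75)·(0.75)) / 3 = 2.75/3 = 0.9167
  s[V,W] = ((-0.25)·(-2.25) + (0.75)·(0.75) + (-1.25)·(0.75) + (0.75)·(0.75)) / 3 = 0.75/3 = 0.25
  s[W,W] = ((-2.25)·(-2.25) + (0.75)·(0.75) + (0.75)·(0.75) + (0.75)·(0.75)) / 3 = 6.75/3 = 2.25
  Sample standard deviations s_i = √(s[i,i]):
  s(U) = √(7.3333) = 2.708
  s(V) = √(0.9167) = 0.9574
  s(W) = √(2.25) = 1.5

Step 3 — r_{ij} = s_{ij} / (s_i · s_j):
  r[U,U] = 1 (diagonal).
  r[U,V] = 2.3333 / (2.708 · 0.9574) = 2.3333 / 2.5927 = 0.9
  r[U,W] = -1 / (2.708 · 1.5) = -1 / 4.062 = -0.2462
  r[V,V] = 1 (diagonal).
  r[V,W] = 0.25 / (0.9574 · 1.5) = 0.25 / 1.4361 = 0.1741
  r[W,W] = 1 (diagonal).

R is symmetric with unit diagonal. Assembling:

R = [[1, 0.9, -0.2462],
 [0.9, 1, 0.1741],
 [-0.2462, 0.1741, 1]]


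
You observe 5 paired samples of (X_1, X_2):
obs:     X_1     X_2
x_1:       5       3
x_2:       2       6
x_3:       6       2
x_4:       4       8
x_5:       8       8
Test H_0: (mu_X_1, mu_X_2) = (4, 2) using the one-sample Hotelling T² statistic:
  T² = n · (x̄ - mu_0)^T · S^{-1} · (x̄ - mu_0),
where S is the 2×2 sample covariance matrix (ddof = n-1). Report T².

Step 1 — sample mean vector:
  mean(X_1) = (5 + 2 + 6 + 4 + 8) / 5 = 25/5 = 5
  mean(X_2) = (3 + 6 + 2 + 8 + 8) / 5 = 27/5 = 5.4
  x̄ = (5, 5.4),  deviation x̄ - mu_0 = (5, 5.4) - (4, 2) = (1, 3.4).

Step 2 — sample covariance matrix, S[i,j] = (1/(n-1)) · Σ_k (x_{k,i} - mean_i) · (x_{k,j} - mean_j), divisor n-1 = 4:
  S[X_1,X_1] = ((0)·(0) + (-3)·(-3) + (1)·(1) + (-1)·(-1) + (3)·(3)) / 4 = 20/4 = 5
  S[X_1,X_2] = ((0)·(-2.4) + (-3)·(0.6) + (1)·(-3.4) + (-1)·(2.6) + (3)·(2.6)) / 4 = 0/4 = 0
  S[X_2,X_2] = ((-2.4)·(-2.4) + (0.6)·(0.6) + (-3.4)·(-3.4) + (2.6)·(2.6) + (2.6)·(2.6)) / 4 = 31.2/4 = 7.8
  S = [[5, 0],
 [0, 7.8]].

Step 3 — invert S. det(S) = 5·7.8 - (0)² = 39.
  S^{-1} = (1/det) · [[d, -b], [-b, a]] = [[0.2, 0],
 [0, 0.1282]].

Step 4 — quadratic form (x̄ - mu_0)^T · S^{-1} · (x̄ - mu_0):
  S^{-1} · (x̄ - mu_0) = (0.2, 0.4359),
  (x̄ - mu_0)^T · [...] = (1)·(0.2) + (3.4)·(0.4359) = 1.6821.

Step 5 — scale by n: T² = 5 · 1.6821 = 8.4103.

T² ≈ 8.4103


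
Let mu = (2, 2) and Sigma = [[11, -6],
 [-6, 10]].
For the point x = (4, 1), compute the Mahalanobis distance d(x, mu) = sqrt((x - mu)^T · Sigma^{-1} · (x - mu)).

Step 1 — centre the observation: (x - mu) = (2, -1).

Step 2 — invert Sigma. det(Sigma) = 11·10 - (-6)² = 74.
  Sigma^{-1} = (1/det) · [[d, -b], [-b, a]] = [[0.1351, 0.0811],
 [0.0811, 0.1486]].

Step 3 — form the quadratic (x - mu)^T · Sigma^{-1} · (x - mu):
  Sigma^{-1} · (x - mu) = (0.1892, 0.0135).
  (x - mu)^T · [Sigma^{-1} · (x - mu)] = (2)·(0.1892) + (-1)·(0.0135) = 0.3649.

Step 4 — take square root: d = √(0.3649) ≈ 0.604.

d(x, mu) = √(0.3649) ≈ 0.604
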